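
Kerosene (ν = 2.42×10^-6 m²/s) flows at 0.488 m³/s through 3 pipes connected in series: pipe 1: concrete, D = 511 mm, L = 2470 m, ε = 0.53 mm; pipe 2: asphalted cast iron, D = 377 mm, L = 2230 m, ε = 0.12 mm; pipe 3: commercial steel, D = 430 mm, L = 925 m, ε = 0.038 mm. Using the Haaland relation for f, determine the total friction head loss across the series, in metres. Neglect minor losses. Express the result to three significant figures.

Pipe 1: V = 2.380 m/s, Re = 5.02×10^5, ε/D = 0.00104, f = 0.02036, h_1 = f(L/D)V²/2g = 28.40 m
Pipe 2: V = 4.372 m/s, Re = 6.81×10^5, ε/D = 3.18×10^-4, f = 0.01602, h_2 = f(L/D)V²/2g = 92.33 m
Pipe 3: V = 3.360 m/s, Re = 5.97×10^5, ε/D = 8.84×10^-5, f = 0.01384, h_3 = f(L/D)V²/2g = 17.14 m
Series → Q common, losses add: H = Σh = 137.9 m

H ≈ 138 m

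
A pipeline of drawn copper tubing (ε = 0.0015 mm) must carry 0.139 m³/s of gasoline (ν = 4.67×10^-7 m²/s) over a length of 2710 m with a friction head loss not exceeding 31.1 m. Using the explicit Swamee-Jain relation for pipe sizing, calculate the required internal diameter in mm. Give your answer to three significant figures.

D ≈ 277 mm

Swamee-Jain (Type III): D = 0.66·[ε^1.25·(LQ²/(gh_f))^4.75 + ν·Q^9.4·(L/(gh_f))^5.2]^0.04
LQ²/(gh_f) = 0.1716; L/(gh_f) = 8.883
Term 1 = ε^1.25·(…)^4.75 = 1.21×10^-11; Term 2 = ν·Q^9.4·(…)^5.2 = 3.52×10^-10
D = 0.66·(1.21×10^-11 + 3.52×10^-10)^0.04 = 0.2767 m = 277 mm
Check: V = 2.31 m/s, Re = 1.37×10^6, f = 0.01118, h_f = 29.8 m ≈ 31.1 m ✓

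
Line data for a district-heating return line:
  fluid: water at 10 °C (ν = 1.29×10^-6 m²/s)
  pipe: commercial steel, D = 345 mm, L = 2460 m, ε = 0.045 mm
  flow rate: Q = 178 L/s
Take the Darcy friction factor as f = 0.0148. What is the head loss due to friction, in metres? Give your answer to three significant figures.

h_f ≈ 19.5 m

V = 4Q/(πD²) = 4·0.178/(π·0.345²) = 1.904 m/s
h_f = f(L/D)V²/(2g) = 0.01480·(2460/0.345)·1.904²/(2·9.81) = 19.50 m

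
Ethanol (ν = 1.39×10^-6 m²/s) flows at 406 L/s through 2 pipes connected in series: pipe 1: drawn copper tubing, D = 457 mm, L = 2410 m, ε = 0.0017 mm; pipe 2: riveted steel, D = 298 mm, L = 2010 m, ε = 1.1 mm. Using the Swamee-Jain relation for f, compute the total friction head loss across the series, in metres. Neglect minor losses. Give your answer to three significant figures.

Pipe 1: V = 2.475 m/s, Re = 8.14×10^5, ε/D = 3.72×10^-6, f = 0.01210, h_1 = f(L/D)V²/2g = 19.93 m
Pipe 2: V = 5.821 m/s, Re = 1.25×10^6, ε/D = 0.00369, f = 0.02791, h_2 = f(L/D)V²/2g = 325.1 m
Series → Q common, losses add: H = Σh = 345.0 m

H ≈ 345 m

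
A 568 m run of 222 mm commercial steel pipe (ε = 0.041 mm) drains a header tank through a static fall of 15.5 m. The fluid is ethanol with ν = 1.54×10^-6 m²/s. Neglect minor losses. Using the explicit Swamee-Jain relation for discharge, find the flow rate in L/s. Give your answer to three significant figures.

Q ≈ 107 L/s

Swamee-Jain (Type II): Q = -0.965·√(gD⁵h_f/L)·ln[ε/(3.7D) + √(3.17ν²L/(gD³h_f))]
√(gD⁵h_f/L) = √(9.81·0.222⁵·15.5/568) = 0.01201
ε/(3.7D) = 4.99×10^-5; √(3.17ν²L/(gD³h_f)) = 5.07×10^-5
Q = -0.965·0.01201·ln(1.006×10^-4) = 0.1067 m³/s
Check: V = 2.76 m/s, Re = 3.97×10^5, f = 0.01570, h_f = 15.6 m ≈ 15.5 m ✓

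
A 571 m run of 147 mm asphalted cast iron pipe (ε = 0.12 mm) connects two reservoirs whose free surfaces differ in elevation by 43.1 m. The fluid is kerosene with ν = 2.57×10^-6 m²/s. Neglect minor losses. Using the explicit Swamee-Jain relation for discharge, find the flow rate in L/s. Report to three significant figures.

Swamee-Jain (Type II): Q = -0.965·√(gD⁵h_f/L)·ln[ε/(3.7D) + √(3.17ν²L/(gD³h_f))]
√(gD⁵h_f/L) = √(9.81·0.147⁵·43.1/571) = 0.007129
ε/(3.7D) = 2.21×10^-4; √(3.17ν²L/(gD³h_f)) = 9.43×10^-5
Q = -0.965·0.007129·ln(3.150×10^-4) = 0.05547 m³/s
Check: V = 3.27 m/s, Re = 1.87×10^5, f = 0.02053, h_f = 43.4 m ≈ 43.1 m ✓

Q ≈ 55.5 L/s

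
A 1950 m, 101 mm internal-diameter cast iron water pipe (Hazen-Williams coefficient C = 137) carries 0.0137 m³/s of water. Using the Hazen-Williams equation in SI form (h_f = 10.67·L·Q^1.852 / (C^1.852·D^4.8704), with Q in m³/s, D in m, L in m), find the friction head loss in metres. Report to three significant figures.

h_f ≈ 57.5 m

h_f = 10.67·1950·0.0137^1.852 / (137^1.852·0.101^4.8704) = 57.48 m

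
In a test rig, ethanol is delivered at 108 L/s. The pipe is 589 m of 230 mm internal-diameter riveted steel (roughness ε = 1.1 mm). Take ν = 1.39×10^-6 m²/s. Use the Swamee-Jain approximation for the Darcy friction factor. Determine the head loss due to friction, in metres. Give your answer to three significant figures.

V = 4Q/(πD²) = 4·0.108/(π·0.230²) = 2.599 m/s
Re = VD/ν = 2.599·0.230/1.39×10^-6 = 4.30×10^5 → turbulent
ε/D = 1.1/230 = 0.00478
Swamee-Jain: f = 0.03030
h_f = f(L/D)V²/(2g) = 0.03030·(589/0.230)·2.599²/(2·9.81) = 26.72 m

h_f ≈ 26.7 m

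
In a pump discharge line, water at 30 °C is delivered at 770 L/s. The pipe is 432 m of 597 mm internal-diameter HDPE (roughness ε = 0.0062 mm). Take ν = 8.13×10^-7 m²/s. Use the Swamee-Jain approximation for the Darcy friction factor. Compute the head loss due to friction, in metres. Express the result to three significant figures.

h_f ≈ 3.00 m

V = 4Q/(πD²) = 4·0.770/(π·0.597²) = 2.751 m/s
Re = VD/ν = 2.751·0.597/8.13×10^-7 = 2.02×10^6 → turbulent
ε/D = 0.0062/597 = 1.04×10^-5
Swamee-Jain: f = 0.01074
h_f = f(L/D)V²/(2g) = 0.01074·(432/0.597)·2.751²/(2·9.81) = 2.996 m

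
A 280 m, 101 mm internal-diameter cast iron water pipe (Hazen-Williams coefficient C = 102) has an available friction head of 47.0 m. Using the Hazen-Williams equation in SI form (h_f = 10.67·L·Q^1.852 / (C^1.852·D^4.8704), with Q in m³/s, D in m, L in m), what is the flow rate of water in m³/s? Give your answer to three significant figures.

Rearranging: Q = [h_f·C^1.852·D^4.8704 / (10.67·L)]^(1/1.852)
Q = [47.0·102^1.852·0.101^4.8704 / (10.67·280)]^0.540 = 0.02609 m³/s

Q ≈ 0.0261 m³/s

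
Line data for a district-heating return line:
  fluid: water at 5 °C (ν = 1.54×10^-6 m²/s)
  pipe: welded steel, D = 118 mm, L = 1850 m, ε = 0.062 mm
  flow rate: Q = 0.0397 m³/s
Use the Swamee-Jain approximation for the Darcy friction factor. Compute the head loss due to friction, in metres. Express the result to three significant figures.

V = 4Q/(πD²) = 4·0.0397/(π·0.118²) = 3.630 m/s
Re = VD/ν = 3.630·0.118/1.54×10^-6 = 2.78×10^5 → turbulent
ε/D = 0.062/118 = 5.25×10^-4
Swamee-Jain: f = 0.01857
h_f = f(L/D)V²/(2g) = 0.01857·(1850/0.118)·3.630²/(2·9.81) = 195.6 m

h_f ≈ 196 m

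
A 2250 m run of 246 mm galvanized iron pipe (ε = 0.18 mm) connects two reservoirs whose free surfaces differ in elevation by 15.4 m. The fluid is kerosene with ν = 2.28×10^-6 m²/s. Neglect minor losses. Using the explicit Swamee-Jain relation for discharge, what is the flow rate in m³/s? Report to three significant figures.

Q ≈ 0.0603 m³/s

Swamee-Jain (Type II): Q = -0.965·√(gD⁵h_f/L)·ln[ε/(3.7D) + √(3.17ν²L/(gD³h_f))]
√(gD⁵h_f/L) = √(9.81·0.246⁵·15.4/2250) = 0.007778
ε/(3.7D) = 1.98×10^-4; √(3.17ν²L/(gD³h_f)) = 1.28×10^-4
Q = -0.965·0.007778·ln(3.262×10^-4) = 0.06025 m³/s
Check: V = 1.27 m/s, Re = 1.37×10^5, f = 0.02070, h_f = 15.5 m ≈ 15.4 m ✓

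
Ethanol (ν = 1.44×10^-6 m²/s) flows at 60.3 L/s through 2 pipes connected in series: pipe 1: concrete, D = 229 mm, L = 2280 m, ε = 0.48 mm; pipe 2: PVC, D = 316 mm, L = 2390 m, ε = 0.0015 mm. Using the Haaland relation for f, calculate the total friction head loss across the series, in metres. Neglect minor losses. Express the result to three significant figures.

H ≈ 30.2 m

Pipe 1: V = 1.464 m/s, Re = 2.33×10^5, ε/D = 0.00210, f = 0.02442, h_1 = f(L/D)V²/2g = 26.56 m
Pipe 2: V = 0.7689 m/s, Re = 1.69×10^5, ε/D = 4.75×10^-6, f = 0.01605, h_2 = f(L/D)V²/2g = 3.657 m
Series → Q common, losses add: H = Σh = 30.22 m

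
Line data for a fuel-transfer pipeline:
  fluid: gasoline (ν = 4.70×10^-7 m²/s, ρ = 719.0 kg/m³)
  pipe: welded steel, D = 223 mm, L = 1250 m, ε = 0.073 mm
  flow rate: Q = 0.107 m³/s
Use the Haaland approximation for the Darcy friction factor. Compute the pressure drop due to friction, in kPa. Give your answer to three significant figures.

Δp ≈ 238 kPa

V = 4Q/(πD²) = 4·0.107/(π·0.223²) = 2.740 m/s
Re = VD/ν = 2.740·0.223/4.70×10^-7 = 1.30×10^6 → turbulent
ε/D = 0.073/223 = 3.27×10^-4
Haaland: f = 0.01571
h_f = f(L/D)V²/(2g) = 0.01571·(1250/0.223)·2.740²/(2·9.81) = 33.70 m
Δp = ρg·h_f = 719.0·9.81·33.70 = 237.7 kPa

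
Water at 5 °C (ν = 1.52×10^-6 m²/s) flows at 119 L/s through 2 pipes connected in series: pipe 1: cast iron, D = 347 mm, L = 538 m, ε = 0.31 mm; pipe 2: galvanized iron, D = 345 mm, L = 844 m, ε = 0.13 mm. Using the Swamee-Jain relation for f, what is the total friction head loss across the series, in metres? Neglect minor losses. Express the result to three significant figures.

Pipe 1: V = 1.258 m/s, Re = 2.87×10^5, ε/D = 8.93×10^-4, f = 0.02033, h_1 = f(L/D)V²/2g = 2.544 m
Pipe 2: V = 1.273 m/s, Re = 2.89×10^5, ε/D = 3.77×10^-4, f = 0.01763, h_2 = f(L/D)V²/2g = 3.563 m
Series → Q common, losses add: H = Σh = 6.107 m

H ≈ 6.11 m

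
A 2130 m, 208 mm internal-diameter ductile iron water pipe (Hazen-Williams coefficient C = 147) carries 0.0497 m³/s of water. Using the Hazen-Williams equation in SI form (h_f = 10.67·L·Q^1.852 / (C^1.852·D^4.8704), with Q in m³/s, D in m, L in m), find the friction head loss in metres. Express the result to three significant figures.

h_f = 10.67·2130·0.0497^1.852 / (147^1.852·0.208^4.8704) = 17.77 m

h_f ≈ 17.8 m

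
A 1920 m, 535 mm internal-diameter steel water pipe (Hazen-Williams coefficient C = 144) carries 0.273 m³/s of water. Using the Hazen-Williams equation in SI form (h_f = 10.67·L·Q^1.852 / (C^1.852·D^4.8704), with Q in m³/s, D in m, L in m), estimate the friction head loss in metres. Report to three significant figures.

h_f ≈ 3.92 m

h_f = 10.67·1920·0.273^1.852 / (144^1.852·0.535^4.8704) = 3.917 m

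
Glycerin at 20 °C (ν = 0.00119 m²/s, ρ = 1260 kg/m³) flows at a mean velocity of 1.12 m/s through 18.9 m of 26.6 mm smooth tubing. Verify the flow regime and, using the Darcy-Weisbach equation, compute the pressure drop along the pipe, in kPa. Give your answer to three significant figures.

Re = VD/ν = 1.12·0.02660/0.00119 = 25.0 → laminar (Re < 2300)
f = 64/Re = 2.556
h_f = f(L/D)V²/(2g) = 2.556·(18.9/0.02660)·1.12²/(2·9.81) = 116.1 m
Δp = ρg·h_f = 1260·9.81·116.1 = 1435 kPa

Δp ≈ 1440 kPa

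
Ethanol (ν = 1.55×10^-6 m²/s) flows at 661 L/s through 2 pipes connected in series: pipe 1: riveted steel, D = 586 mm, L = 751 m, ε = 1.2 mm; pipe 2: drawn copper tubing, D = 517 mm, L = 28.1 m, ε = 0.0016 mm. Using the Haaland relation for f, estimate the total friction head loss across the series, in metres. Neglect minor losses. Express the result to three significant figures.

H ≈ 9.65 m

Pipe 1: V = 2.451 m/s, Re = 9.27×10^5, ε/D = 0.00205, f = 0.02379, h_1 = f(L/D)V²/2g = 9.333 m
Pipe 2: V = 3.149 m/s, Re = 1.05×10^6, ε/D = 3.09×10^-6, f = 0.01154, h_2 = f(L/D)V²/2g = 0.3170 m
Series → Q common, losses add: H = Σh = 9.650 m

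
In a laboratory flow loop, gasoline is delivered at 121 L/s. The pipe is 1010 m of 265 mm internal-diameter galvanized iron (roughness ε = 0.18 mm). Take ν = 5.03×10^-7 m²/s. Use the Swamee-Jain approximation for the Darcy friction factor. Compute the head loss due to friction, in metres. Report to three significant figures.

V = 4Q/(πD²) = 4·0.121/(π·0.265²) = 2.194 m/s
Re = VD/ν = 2.194·0.265/5.03×10^-7 = 1.16×10^6 → turbulent
ε/D = 0.18/265 = 6.79×10^-4
Swamee-Jain: f = 0.01835
h_f = f(L/D)V²/(2g) = 0.01835·(1010/0.265)·2.194²/(2·9.81) = 17.16 m

h_f ≈ 17.2 m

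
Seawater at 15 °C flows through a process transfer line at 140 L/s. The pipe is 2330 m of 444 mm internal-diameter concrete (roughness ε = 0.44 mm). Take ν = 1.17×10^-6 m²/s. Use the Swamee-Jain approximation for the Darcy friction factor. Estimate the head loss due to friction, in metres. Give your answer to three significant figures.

h_f ≈ 4.50 m

V = 4Q/(πD²) = 4·0.140/(π·0.444²) = 0.9042 m/s
Re = VD/ν = 0.9042·0.444/1.17×10^-6 = 3.43×10^5 → turbulent
ε/D = 0.44/444 = 9.91×10^-4
Swamee-Jain: f = 0.02059
h_f = f(L/D)V²/(2g) = 0.02059·(2330/0.444)·0.9042²/(2·9.81) = 4.503 m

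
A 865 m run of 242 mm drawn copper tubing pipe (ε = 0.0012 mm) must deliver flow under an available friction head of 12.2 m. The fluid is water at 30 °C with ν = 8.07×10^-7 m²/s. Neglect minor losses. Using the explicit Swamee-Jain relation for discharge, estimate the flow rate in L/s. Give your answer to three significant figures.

Q ≈ 106 L/s

Swamee-Jain (Type II): Q = -0.965·√(gD⁵h_f/L)·ln[ε/(3.7D) + √(3.17ν²L/(gD³h_f))]
√(gD⁵h_f/L) = √(9.81·0.242⁵·12.2/865) = 0.01072
ε/(3.7D) = 1.34×10^-6; √(3.17ν²L/(gD³h_f)) = 3.24×10^-5
Q = -0.965·0.01072·ln(3.379×10^-5) = 0.1065 m³/s
Check: V = 2.31 m/s, Re = 6.94×10^5, f = 0.01245, h_f = 12.2 m ≈ 12.2 m ✓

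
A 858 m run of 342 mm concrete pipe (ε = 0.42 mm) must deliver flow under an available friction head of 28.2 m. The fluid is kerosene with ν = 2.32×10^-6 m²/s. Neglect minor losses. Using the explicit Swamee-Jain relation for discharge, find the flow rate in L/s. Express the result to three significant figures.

Q ≈ 296 L/s

Swamee-Jain (Type II): Q = -0.965·√(gD⁵h_f/L)·ln[ε/(3.7D) + √(3.17ν²L/(gD³h_f))]
√(gD⁵h_f/L) = √(9.81·0.342⁵·28.2/858) = 0.03884
ε/(3.7D) = 3.32×10^-4; √(3.17ν²L/(gD³h_f)) = 3.64×10^-5
Q = -0.965·0.03884·ln(3.683×10^-4) = 0.2963 m³/s
Check: V = 3.23 m/s, Re = 4.76×10^5, f = 0.02132, h_f = 28.4 m ≈ 28.2 m ✓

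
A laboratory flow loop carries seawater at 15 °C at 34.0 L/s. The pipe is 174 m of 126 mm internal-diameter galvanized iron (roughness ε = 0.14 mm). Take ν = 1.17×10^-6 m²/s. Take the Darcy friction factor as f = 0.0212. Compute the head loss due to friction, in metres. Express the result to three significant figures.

h_f ≈ 11.1 m

V = 4Q/(πD²) = 4·0.0340/(π·0.126²) = 2.727 m/s
h_f = f(L/D)V²/(2g) = 0.02120·(174/0.126)·2.727²/(2·9.81) = 11.09 m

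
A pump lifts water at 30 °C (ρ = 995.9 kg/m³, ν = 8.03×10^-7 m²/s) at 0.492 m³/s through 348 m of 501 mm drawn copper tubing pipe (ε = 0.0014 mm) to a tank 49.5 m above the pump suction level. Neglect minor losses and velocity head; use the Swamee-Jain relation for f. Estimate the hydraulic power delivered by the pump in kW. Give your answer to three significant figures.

P_hyd ≈ 249 kW

V = 4Q/(πD²) = 2.496 m/s; Re = 1.56×10^6; ε/D = 2.79×10^-6; f = 0.01088
h_f = f(L/D)V²/2g = 2.399 m
Total head H = z + h_f = 49.5 + 2.399 = 51.90 m
P_hyd = ρgQH = 995.9·9.81·0.492·51.90 = 249.5 kW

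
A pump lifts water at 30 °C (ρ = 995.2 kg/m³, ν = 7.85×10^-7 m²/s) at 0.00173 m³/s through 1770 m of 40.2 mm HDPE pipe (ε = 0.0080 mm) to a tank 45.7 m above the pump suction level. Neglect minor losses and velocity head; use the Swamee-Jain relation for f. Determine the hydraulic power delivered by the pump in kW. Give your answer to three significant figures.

V = 4Q/(πD²) = 1.363 m/s; Re = 6.98×10^4; ε/D = 1.99×10^-4; f = 0.02022
h_f = f(L/D)V²/2g = 84.30 m
Total head H = z + h_f = 45.7 + 84.30 = 130.0 m
P_hyd = ρgQH = 995.2·9.81·0.00173·130.0 = 2.196 kW

P_hyd ≈ 2.20 kW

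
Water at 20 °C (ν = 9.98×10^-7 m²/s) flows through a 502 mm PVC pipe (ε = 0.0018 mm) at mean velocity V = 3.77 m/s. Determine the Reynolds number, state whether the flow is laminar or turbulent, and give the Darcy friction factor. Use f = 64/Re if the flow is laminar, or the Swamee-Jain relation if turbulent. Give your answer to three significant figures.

Re ≈ 1.90×10^6; turbulent; f ≈ 0.0106

Re = VD/ν = 3.770·0.502/9.98×10^-7 = 1.90×10^6
Re > 4000 → turbulent; ε/D = 3.59×10^-6
Swamee-Jain: f = 0.01059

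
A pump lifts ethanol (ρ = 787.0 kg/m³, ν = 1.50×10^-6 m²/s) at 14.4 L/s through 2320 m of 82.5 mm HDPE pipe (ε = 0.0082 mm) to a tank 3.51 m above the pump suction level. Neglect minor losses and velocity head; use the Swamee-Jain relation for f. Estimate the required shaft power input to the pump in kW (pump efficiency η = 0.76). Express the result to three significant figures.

P_shaft ≈ 26.7 kW

V = 4Q/(πD²) = 2.694 m/s; Re = 1.48×10^5; ε/D = 9.94×10^-5; f = 0.01721
h_f = f(L/D)V²/2g = 179.0 m
Total head H = z + h_f = 3.51 + 179.0 = 182.5 m
P_hyd = ρgQH = 787.0·9.81·0.0144·182.5 = 20.29 kW
P_shaft = P_hyd/η = 20.29/0.76 = 26.69 kW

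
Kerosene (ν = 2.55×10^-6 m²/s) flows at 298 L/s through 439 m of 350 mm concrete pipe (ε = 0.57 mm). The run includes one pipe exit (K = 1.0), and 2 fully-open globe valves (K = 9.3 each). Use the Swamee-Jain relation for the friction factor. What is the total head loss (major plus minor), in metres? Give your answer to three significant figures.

H_L ≈ 23.6 m

V = 4Q/(πD²) = 3.097 m/s; V²/2g = 0.4890 m
Re = 4.25×10^5, ε/D = 0.00163 → f = 0.02281 (Swamee-Jain)
Major: h_f = f(L/D)·V²/2g = 0.02281·1254·0.4890 = 13.99 m
Minor: ΣK = 19.6; h_m = ΣK·V²/2g = 9.584 m
Total H_L = 13.99 + 9.584 = 23.58 m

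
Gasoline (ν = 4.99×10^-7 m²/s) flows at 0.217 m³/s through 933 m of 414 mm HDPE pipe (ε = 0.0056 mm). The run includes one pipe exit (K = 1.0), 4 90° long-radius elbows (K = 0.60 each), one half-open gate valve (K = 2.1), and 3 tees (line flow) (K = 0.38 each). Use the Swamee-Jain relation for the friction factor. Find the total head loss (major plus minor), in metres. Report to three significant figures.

H_L ≈ 4.30 m

V = 4Q/(πD²) = 1.612 m/s; V²/2g = 0.1324 m
Re = 1.34×10^6, ε/D = 1.35×10^-5 → f = 0.01145 (Swamee-Jain)
Major: h_f = f(L/D)·V²/2g = 0.01145·2254·0.1324 = 3.418 m
Minor: ΣK = 6.64; h_m = ΣK·V²/2g = 0.8794 m
Total H_L = 3.418 + 0.8794 = 4.297 m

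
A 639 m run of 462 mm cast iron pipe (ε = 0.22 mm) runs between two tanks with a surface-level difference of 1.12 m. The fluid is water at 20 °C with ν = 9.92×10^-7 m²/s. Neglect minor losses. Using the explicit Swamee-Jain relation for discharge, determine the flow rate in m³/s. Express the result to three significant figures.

Q ≈ 0.159 m³/s

Swamee-Jain (Type II): Q = -0.965·√(gD⁵h_f/L)·ln[ε/(3.7D) + √(3.17ν²L/(gD³h_f))]
√(gD⁵h_f/L) = √(9.81·0.462⁵·1.12/639) = 0.01902
ε/(3.7D) = 1.29×10^-4; √(3.17ν²L/(gD³h_f)) = 4.29×10^-5
Q = -0.965·0.01902·ln(1.716×10^-4) = 0.1592 m³/s
Check: V = 0.949 m/s, Re = 4.42×10^5, f = 0.01774, h_f = 1.13 m ≈ 1.12 m ✓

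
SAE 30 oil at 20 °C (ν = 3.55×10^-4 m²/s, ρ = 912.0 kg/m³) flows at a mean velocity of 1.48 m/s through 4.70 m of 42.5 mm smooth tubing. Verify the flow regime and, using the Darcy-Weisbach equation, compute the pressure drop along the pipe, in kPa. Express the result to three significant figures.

Δp ≈ 39.9 kPa

Re = VD/ν = 1.48·0.04250/3.55×10^-4 = 177 → laminar (Re < 2300)
f = 64/Re = 0.3612
h_f = f(L/D)V²/(2g) = 0.3612·(4.70/0.04250)·1.48²/(2·9.81) = 4.460 m
Δp = ρg·h_f = 912.0·9.81·4.460 = 39.90 kPa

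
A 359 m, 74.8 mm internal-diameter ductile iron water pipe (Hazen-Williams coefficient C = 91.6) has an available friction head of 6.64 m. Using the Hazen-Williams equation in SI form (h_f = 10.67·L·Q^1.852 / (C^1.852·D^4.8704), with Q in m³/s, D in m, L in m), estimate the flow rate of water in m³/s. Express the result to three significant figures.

Rearranging: Q = [h_f·C^1.852·D^4.8704 / (10.67·L)]^(1/1.852)
Q = [6.64·91.6^1.852·0.0748^4.8704 / (10.67·359)]^0.540 = 0.003233 m³/s

Q ≈ 0.00323 m³/s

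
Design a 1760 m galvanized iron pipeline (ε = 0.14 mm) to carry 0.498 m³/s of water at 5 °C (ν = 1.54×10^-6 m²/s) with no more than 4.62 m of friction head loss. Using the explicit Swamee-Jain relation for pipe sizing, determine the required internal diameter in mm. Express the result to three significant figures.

Swamee-Jain (Type III): D = 0.66·[ε^1.25·(LQ²/(gh_f))^4.75 + ν·Q^9.4·(L/(gh_f))^5.2]^0.04
LQ²/(gh_f) = 9.631; L/(gh_f) = 38.83
Term 1 = ε^1.25·(…)^4.75 = 0.716; Term 2 = ν·Q^9.4·(…)^5.2 = 0.403
D = 0.66·(0.716 + 0.403)^0.04 = 0.6630 m = 663 mm
Check: V = 1.44 m/s, Re = 6.21×10^5, f = 0.01535, h_f = 4.32 m ≈ 4.62 m ✓

D ≈ 663 mm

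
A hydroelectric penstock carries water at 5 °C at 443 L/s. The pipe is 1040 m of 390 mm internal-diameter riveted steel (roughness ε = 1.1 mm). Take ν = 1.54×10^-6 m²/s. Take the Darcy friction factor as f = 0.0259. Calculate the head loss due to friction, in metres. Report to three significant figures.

V = 4Q/(πD²) = 4·0.443/(π·0.390²) = 3.708 m/s
h_f = f(L/D)V²/(2g) = 0.02590·(1040/0.390)·3.708²/(2·9.81) = 48.41 m

h_f ≈ 48.4 m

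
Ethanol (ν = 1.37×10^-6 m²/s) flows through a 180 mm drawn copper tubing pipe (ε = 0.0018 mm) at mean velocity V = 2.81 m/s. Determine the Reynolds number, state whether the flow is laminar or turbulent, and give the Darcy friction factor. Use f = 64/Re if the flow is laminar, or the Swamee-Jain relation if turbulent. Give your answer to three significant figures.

Re ≈ 3.69×10^5; turbulent; f ≈ 0.0140

Re = VD/ν = 2.810·0.180/1.37×10^-6 = 3.69×10^5
Re > 4000 → turbulent; ε/D = 1.00×10^-5
Swamee-Jain: f = 0.01396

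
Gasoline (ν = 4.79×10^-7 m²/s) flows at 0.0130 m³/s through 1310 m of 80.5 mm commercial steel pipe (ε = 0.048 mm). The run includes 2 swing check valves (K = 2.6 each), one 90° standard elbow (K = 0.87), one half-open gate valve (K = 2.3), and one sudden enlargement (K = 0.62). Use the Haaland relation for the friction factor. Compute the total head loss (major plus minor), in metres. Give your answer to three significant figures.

H_L ≈ 102 m

V = 4Q/(πD²) = 2.554 m/s; V²/2g = 0.3325 m
Re = 4.29×10^5, ε/D = 5.96×10^-4 → f = 0.01828 (Haaland)
Major: h_f = f(L/D)·V²/2g = 0.01828·16273·0.3325 = 98.90 m
Minor: ΣK = 8.99; h_m = ΣK·V²/2g = 2.989 m
Total H_L = 98.90 + 2.989 = 101.9 m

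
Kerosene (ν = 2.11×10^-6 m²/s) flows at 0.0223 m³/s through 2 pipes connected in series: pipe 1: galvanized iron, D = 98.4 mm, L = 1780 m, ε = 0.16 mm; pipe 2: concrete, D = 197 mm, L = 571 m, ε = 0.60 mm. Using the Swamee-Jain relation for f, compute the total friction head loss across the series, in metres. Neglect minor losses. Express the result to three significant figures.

Pipe 1: V = 2.932 m/s, Re = 1.37×10^5, ε/D = 0.00163, f = 0.02383, h_1 = f(L/D)V²/2g = 188.9 m
Pipe 2: V = 0.7316 m/s, Re = 6.83×10^4, ε/D = 0.00305, f = 0.02840, h_2 = f(L/D)V²/2g = 2.246 m
Series → Q common, losses add: H = Σh = 191.1 m

H ≈ 191 m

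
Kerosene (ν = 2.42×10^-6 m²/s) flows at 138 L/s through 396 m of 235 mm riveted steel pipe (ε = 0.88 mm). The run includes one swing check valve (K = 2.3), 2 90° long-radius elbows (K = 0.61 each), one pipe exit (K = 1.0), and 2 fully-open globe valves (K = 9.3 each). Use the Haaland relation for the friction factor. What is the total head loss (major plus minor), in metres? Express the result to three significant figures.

H_L ≈ 36.5 m

V = 4Q/(πD²) = 3.182 m/s; V²/2g = 0.5160 m
Re = 3.09×10^5, ε/D = 0.00374 → f = 0.02827 (Haaland)
Major: h_f = f(L/D)·V²/2g = 0.02827·1685·0.5160 = 24.58 m
Minor: ΣK = 23.1; h_m = ΣK·V²/2g = 11.93 m
Total H_L = 24.58 + 11.93 = 36.51 m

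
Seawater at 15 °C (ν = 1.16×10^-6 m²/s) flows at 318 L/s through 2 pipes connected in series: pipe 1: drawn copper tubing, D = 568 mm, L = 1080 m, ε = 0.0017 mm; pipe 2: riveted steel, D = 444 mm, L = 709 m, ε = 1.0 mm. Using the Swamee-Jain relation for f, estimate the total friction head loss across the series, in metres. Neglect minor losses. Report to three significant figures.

H ≈ 10.3 m

Pipe 1: V = 1.255 m/s, Re = 6.15×10^5, ε/D = 2.99×10^-6, f = 0.01268, h_1 = f(L/D)V²/2g = 1.935 m
Pipe 2: V = 2.054 m/s, Re = 7.86×10^5, ε/D = 0.00225, f = 0.02448, h_2 = f(L/D)V²/2g = 8.404 m
Series → Q common, losses add: H = Σh = 10.34 m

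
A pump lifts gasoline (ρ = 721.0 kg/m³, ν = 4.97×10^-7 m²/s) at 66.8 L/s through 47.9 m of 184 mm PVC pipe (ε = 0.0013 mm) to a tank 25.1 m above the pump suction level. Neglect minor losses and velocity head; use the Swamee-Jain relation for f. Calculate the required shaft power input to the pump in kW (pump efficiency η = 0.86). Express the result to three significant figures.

V = 4Q/(πD²) = 2.512 m/s; Re = 9.30×10^5; ε/D = 7.07×10^-6; f = 0.01192
h_f = f(L/D)V²/2g = 0.9980 m
Total head H = z + h_f = 25.1 + 0.9980 = 26.10 m
P_hyd = ρgQH = 721.0·9.81·0.0668·26.10 = 12.33 kW
P_shaft = P_hyd/η = 12.33/0.86 = 14.34 kW

P_shaft ≈ 14.3 kW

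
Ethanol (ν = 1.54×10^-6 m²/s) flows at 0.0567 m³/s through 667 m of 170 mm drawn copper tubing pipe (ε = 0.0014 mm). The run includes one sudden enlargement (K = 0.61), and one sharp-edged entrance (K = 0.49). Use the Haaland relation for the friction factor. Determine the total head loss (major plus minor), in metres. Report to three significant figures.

V = 4Q/(πD²) = 2.498 m/s; V²/2g = 0.3180 m
Re = 2.76×10^5, ε/D = 8.24×10^-6 → f = 0.01463 (Haaland)
Major: h_f = f(L/D)·V²/2g = 0.01463·3924·0.3180 = 18.26 m
Minor: ΣK = 1.10; h_m = ΣK·V²/2g = 0.3499 m
Total H_L = 18.26 + 0.3499 = 18.61 m

H_L ≈ 18.6 m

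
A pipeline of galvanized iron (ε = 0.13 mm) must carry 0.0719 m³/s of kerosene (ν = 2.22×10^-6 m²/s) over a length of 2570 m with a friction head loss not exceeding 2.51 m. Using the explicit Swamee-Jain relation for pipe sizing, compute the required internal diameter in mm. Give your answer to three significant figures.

Swamee-Jain (Type III): D = 0.66·[ε^1.25·(LQ²/(gh_f))^4.75 + ν·Q^9.4·(L/(gh_f))^5.2]^0.04
LQ²/(gh_f) = 0.5396; L/(gh_f) = 104.4
Term 1 = ε^1.25·(…)^4.75 = 7.41×10^-7; Term 2 = ν·Q^9.4·(…)^5.2 = 1.25×10^-6
D = 0.66·(7.41×10^-7 + 1.25×10^-6)^0.04 = 0.3904 m = 390 mm
Check: V = 0.601 m/s, Re = 1.06×10^5, f = 0.01950, h_f = 2.36 m ≈ 2.51 m ✓

D ≈ 390 mm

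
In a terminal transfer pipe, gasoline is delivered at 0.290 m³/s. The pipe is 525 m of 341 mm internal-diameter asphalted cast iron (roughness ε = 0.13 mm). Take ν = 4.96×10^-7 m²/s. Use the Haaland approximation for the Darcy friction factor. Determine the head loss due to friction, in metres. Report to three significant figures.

V = 4Q/(πD²) = 4·0.290/(π·0.341²) = 3.175 m/s
Re = VD/ν = 3.175·0.341/4.96×10^-7 = 2.18×10^6 → turbulent
ε/D = 0.13/341 = 3.81×10^-4
Haaland: f = 0.01601
h_f = f(L/D)V²/(2g) = 0.01601·(525/0.341)·3.175²/(2·9.81) = 12.67 m

h_f ≈ 12.7 m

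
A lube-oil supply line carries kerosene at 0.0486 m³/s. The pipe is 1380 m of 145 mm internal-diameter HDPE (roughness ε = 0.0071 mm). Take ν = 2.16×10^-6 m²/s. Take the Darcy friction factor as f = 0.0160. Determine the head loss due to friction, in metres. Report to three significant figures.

h_f ≈ 67.2 m

V = 4Q/(πD²) = 4·0.0486/(π·0.145²) = 2.943 m/s
h_f = f(L/D)V²/(2g) = 0.01600·(1380/0.145)·2.943²/(2·9.81) = 67.23 m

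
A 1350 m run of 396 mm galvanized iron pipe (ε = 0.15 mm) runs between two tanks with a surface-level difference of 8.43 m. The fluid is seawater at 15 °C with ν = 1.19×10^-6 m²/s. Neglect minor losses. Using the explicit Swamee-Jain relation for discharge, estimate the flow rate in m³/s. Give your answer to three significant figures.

Q ≈ 0.210 m³/s

Swamee-Jain (Type II): Q = -0.965·√(gD⁵h_f/L)·ln[ε/(3.7D) + √(3.17ν²L/(gD³h_f))]
√(gD⁵h_f/L) = √(9.81·0.396⁵·8.43/1350) = 0.02442
ε/(3.7D) = 1.02×10^-4; √(3.17ν²L/(gD³h_f)) = 3.44×10^-5
Q = -0.965·0.02442·ln(1.367×10^-4) = 0.2097 m³/s
Check: V = 1.70 m/s, Re = 5.67×10^5, f = 0.01685, h_f = 8.49 m ≈ 8.43 m ✓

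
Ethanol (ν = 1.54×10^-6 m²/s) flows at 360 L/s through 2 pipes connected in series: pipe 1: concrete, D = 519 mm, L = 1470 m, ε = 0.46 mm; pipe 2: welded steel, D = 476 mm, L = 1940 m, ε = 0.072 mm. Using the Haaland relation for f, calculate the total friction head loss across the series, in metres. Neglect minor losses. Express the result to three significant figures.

H ≈ 20.5 m

Pipe 1: V = 1.702 m/s, Re = 5.73×10^5, ε/D = 8.86×10^-4, f = 0.01961, h_1 = f(L/D)V²/2g = 8.197 m
Pipe 2: V = 2.023 m/s, Re = 6.25×10^5, ε/D = 1.51×10^-4, f = 0.01452, h_2 = f(L/D)V²/2g = 12.34 m
Series → Q common, losses add: H = Σh = 20.54 m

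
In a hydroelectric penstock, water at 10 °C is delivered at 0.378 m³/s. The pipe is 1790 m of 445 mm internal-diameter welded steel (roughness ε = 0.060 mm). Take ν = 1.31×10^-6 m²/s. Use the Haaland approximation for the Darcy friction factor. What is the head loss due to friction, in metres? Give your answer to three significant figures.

V = 4Q/(πD²) = 4·0.378/(π·0.445²) = 2.430 m/s
Re = VD/ν = 2.430·0.445/1.31×10^-6 = 8.26×10^5 → turbulent
ε/D = 0.060/445 = 1.35×10^-4
Haaland: f = 0.01400
h_f = f(L/D)V²/(2g) = 0.01400·(1790/0.445)·2.430²/(2·9.81) = 16.96 m

h_f ≈ 17.0 m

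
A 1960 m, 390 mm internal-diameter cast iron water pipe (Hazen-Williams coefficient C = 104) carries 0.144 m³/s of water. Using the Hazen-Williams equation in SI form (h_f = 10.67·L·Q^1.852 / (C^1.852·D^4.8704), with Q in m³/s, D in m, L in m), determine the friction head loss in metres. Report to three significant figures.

h_f = 10.67·1960·0.144^1.852 / (104^1.852·0.390^4.8704) = 10.42 m

h_f ≈ 10.4 m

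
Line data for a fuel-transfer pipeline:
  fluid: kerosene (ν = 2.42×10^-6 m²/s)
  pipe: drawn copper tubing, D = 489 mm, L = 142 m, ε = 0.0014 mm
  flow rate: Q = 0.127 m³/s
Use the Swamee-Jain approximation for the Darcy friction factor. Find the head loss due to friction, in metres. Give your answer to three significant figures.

V = 4Q/(πD²) = 4·0.127/(π·0.489²) = 0.6762 m/s
Re = VD/ν = 0.6762·0.489/2.42×10^-6 = 1.37×10^5 → turbulent
ε/D = 0.0014/489 = 2.86×10^-6
Swamee-Jain: f = 0.01677
h_f = f(L/D)V²/(2g) = 0.01677·(142/0.489)·0.6762²/(2·9.81) = 0.1135 m

h_f ≈ 0.114 m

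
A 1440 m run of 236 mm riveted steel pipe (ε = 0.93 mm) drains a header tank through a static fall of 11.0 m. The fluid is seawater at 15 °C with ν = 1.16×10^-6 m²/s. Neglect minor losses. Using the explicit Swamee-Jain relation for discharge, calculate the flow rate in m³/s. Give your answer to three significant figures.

Swamee-Jain (Type II): Q = -0.965·√(gD⁵h_f/L)·ln[ε/(3.7D) + √(3.17ν²L/(gD³h_f))]
√(gD⁵h_f/L) = √(9.81·0.236⁵·11.0/1440) = 0.007407
ε/(3.7D) = 0.00107; √(3.17ν²L/(gD³h_f)) = 6.58×10^-5
Q = -0.965·0.007407·ln(0.001131) = 0.04849 m³/s
Check: V = 1.11 m/s, Re = 2.26×10^5, f = 0.02895, h_f = 11.1 m ≈ 11.0 m ✓

Q ≈ 0.0485 m³/s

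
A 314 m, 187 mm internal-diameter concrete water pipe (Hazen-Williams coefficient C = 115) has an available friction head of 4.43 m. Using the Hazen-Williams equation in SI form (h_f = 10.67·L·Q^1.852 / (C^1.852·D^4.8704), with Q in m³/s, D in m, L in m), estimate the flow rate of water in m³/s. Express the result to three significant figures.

Rearranging: Q = [h_f·C^1.852·D^4.8704 / (10.67·L)]^(1/1.852)
Q = [4.43·115^1.852·0.187^4.8704 / (10.67·314)]^0.540 = 0.03903 m³/s

Q ≈ 0.0390 m³/s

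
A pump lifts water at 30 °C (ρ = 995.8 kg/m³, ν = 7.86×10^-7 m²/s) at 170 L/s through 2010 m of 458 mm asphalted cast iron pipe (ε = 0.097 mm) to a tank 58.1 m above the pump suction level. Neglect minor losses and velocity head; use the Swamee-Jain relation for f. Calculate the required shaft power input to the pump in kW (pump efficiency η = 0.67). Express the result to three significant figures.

P_shaft ≈ 153 kW

V = 4Q/(πD²) = 1.032 m/s; Re = 6.01×10^5; ε/D = 2.12×10^-4; f = 0.01539
h_f = f(L/D)V²/2g = 3.667 m
Total head H = z + h_f = 58.1 + 3.667 = 61.77 m
P_hyd = ρgQH = 995.8·9.81·0.170·61.77 = 102.6 kW
P_shaft = P_hyd/η = 102.6/0.67 = 153.1 kW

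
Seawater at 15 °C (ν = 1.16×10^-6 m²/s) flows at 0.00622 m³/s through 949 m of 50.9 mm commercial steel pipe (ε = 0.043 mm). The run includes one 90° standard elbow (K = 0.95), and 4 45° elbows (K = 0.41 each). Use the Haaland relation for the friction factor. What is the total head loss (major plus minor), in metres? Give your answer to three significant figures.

H_L ≈ 186 m

V = 4Q/(πD²) = 3.057 m/s; V²/2g = 0.4762 m
Re = 1.34×10^5, ε/D = 8.45×10^-4 → f = 0.02085 (Haaland)
Major: h_f = f(L/D)·V²/2g = 0.02085·18644·0.4762 = 185.2 m
Minor: ΣK = 2.59; h_m = ΣK·V²/2g = 1.233 m
Total H_L = 185.2 + 1.233 = 186.4 m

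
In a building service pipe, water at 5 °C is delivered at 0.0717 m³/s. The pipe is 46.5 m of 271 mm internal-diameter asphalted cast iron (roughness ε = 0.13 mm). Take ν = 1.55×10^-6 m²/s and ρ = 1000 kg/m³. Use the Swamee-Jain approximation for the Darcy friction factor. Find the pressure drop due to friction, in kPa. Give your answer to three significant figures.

Δp ≈ 2.48 kPa

V = 4Q/(πD²) = 4·0.0717/(π·0.271²) = 1.243 m/s
Re = VD/ν = 1.243·0.271/1.55×10^-6 = 2.17×10^5 → turbulent
ε/D = 0.13/271 = 4.80×10^-4
Swamee-Jain: f = 0.01869
h_f = f(L/D)V²/(2g) = 0.01869·(46.5/0.271)·1.243²/(2·9.81) = 0.2525 m
Δp = ρg·h_f = 1000·9.81·0.2525 = 2.477 kPa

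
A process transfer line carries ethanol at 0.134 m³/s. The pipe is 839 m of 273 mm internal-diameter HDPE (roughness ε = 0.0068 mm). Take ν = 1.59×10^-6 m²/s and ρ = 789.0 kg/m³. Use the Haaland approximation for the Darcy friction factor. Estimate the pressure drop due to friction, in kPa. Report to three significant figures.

Δp ≈ 88.3 kPa

V = 4Q/(πD²) = 4·0.134/(π·0.273²) = 2.289 m/s
Re = VD/ν = 2.289·0.273/1.59×10^-6 = 3.93×10^5 → turbulent
ε/D = 0.0068/273 = 2.49×10^-5
Haaland: f = 0.01390
h_f = f(L/D)V²/(2g) = 0.01390·(839/0.273)·2.289²/(2·9.81) = 11.41 m
Δp = ρg·h_f = 789.0·9.81·11.41 = 88.29 kPa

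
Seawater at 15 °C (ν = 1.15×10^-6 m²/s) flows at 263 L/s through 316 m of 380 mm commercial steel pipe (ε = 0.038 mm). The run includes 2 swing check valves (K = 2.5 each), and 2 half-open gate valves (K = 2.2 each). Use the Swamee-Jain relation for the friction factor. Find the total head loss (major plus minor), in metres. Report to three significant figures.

V = 4Q/(πD²) = 2.319 m/s; V²/2g = 0.2741 m
Re = 7.66×10^5, ε/D = 1.00×10^-4 → f = 0.01383 (Swamee-Jain)
Major: h_f = f(L/D)·V²/2g = 0.01383·831.6·0.2741 = 3.153 m
Minor: ΣK = 9.40; h_m = ΣK·V²/2g = 2.576 m
Total H_L = 3.153 + 2.576 = 5.729 m

H_L ≈ 5.73 m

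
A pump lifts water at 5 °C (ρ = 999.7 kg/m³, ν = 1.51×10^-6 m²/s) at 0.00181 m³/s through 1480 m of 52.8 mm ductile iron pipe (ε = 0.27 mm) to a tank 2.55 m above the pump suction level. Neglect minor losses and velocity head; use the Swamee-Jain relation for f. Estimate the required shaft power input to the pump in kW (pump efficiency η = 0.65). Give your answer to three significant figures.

V = 4Q/(πD²) = 0.8266 m/s; Re = 2.89×10^4; ε/D = 0.00511; f = 0.03397
h_f = f(L/D)V²/2g = 33.16 m
Total head H = z + h_f = 2.55 + 33.16 = 35.71 m
P_hyd = ρgQH = 999.7·9.81·0.00181·35.71 = 0.6339 kW
P_shaft = P_hyd/η = 0.6339/0.65 = 0.9752 kW

P_shaft ≈ 0.975 kW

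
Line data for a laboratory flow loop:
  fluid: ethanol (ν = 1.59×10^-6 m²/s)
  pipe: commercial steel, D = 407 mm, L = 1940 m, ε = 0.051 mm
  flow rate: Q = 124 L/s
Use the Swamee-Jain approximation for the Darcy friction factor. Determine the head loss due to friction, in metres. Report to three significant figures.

h_f ≈ 3.56 m

V = 4Q/(πD²) = 4·0.124/(π·0.407²) = 0.9531 m/s
Re = VD/ν = 0.9531·0.407/1.59×10^-6 = 2.44×10^5 → turbulent
ε/D = 0.051/407 = 1.25×10^-4
Swamee-Jain: f = 0.01612
h_f = f(L/D)V²/(2g) = 0.01612·(1940/0.407)·0.9531²/(2·9.81) = 3.557 m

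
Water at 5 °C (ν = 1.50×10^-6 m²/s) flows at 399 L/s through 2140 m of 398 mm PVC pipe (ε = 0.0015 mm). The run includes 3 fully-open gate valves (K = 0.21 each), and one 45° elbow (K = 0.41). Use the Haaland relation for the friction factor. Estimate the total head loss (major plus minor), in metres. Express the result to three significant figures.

V = 4Q/(πD²) = 3.207 m/s; V²/2g = 0.5242 m
Re = 8.51×10^5, ε/D = 3.77×10^-6 → f = 0.01196 (Haaland)
Major: h_f = f(L/D)·V²/2g = 0.01196·5377·0.5242 = 33.72 m
Minor: ΣK = 1.04; h_m = ΣK·V²/2g = 0.5452 m
Total H_L = 33.72 + 0.5452 = 34.27 m

H_L ≈ 34.3 m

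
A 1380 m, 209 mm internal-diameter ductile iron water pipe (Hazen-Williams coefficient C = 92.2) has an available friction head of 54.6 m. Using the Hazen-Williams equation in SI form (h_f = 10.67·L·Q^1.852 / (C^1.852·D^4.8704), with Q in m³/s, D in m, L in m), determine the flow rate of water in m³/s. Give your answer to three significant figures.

Q ≈ 0.0732 m³/s

Rearranging: Q = [h_f·C^1.852·D^4.8704 / (10.67·L)]^(1/1.852)
Q = [54.6·92.2^1.852·0.209^4.8704 / (10.67·1380)]^0.540 = 0.07316 m³/s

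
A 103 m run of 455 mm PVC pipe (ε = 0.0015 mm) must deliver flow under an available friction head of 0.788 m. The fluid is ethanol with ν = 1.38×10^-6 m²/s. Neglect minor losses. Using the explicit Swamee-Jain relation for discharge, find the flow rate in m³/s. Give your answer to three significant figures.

Swamee-Jain (Type II): Q = -0.965·√(gD⁵h_f/L)·ln[ε/(3.7D) + √(3.17ν²L/(gD³h_f))]
√(gD⁵h_f/L) = √(9.81·0.455⁵·0.788/103) = 0.03826
ε/(3.7D) = 8.91×10^-7; √(3.17ν²L/(gD³h_f)) = 2.92×10^-5
Q = -0.965·0.03826·ln(3.011×10^-5) = 0.3843 m³/s
Check: V = 2.36 m/s, Re = 7.79×10^5, f = 0.01218, h_f = 0.785 m ≈ 0.788 m ✓

Q ≈ 0.384 m³/s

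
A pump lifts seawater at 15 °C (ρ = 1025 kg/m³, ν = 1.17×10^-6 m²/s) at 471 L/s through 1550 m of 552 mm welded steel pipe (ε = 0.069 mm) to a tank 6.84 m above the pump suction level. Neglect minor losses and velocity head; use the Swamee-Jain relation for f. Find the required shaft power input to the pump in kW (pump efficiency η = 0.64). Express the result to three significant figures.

P_shaft ≈ 108 kW

V = 4Q/(πD²) = 1.968 m/s; Re = 9.29×10^5; ε/D = 1.25×10^-4; f = 0.01394
h_f = f(L/D)V²/2g = 7.727 m
Total head H = z + h_f = 6.84 + 7.727 = 14.57 m
P_hyd = ρgQH = 1025·9.81·0.471·14.57 = 68.99 kW
P_shaft = P_hyd/η = 68.99/0.64 = 107.8 kW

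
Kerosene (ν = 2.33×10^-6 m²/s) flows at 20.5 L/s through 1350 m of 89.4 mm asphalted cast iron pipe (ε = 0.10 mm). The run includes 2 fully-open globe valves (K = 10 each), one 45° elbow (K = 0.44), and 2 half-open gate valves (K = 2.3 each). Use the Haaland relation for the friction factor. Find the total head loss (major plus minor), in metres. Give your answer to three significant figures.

H_L ≈ 194 m

V = 4Q/(πD²) = 3.266 m/s; V²/2g = 0.5436 m
Re = 1.25×10^5, ε/D = 0.00112 → f = 0.02198 (Haaland)
Major: h_f = f(L/D)·V²/2g = 0.02198·15101·0.5436 = 180.4 m
Minor: ΣK = 25.0; h_m = ΣK·V²/2g = 13.61 m
Total H_L = 180.4 + 13.61 = 194.1 m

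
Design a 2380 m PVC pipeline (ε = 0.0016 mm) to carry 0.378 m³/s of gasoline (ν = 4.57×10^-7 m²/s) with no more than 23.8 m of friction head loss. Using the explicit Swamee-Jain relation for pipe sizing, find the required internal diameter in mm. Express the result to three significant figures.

D ≈ 414 mm

Swamee-Jain (Type III): D = 0.66·[ε^1.25·(LQ²/(gh_f))^4.75 + ν·Q^9.4·(L/(gh_f))^5.2]^0.04
LQ²/(gh_f) = 1.457; L/(gh_f) = 10.19
Term 1 = ε^1.25·(…)^4.75 = 3.40×10^-7; Term 2 = ν·Q^9.4·(…)^5.2 = 8.54×10^-6
D = 0.66·(3.40×10^-7 + 8.54×10^-6)^0.04 = 0.4145 m = 414 mm
Check: V = 2.80 m/s, Re = 2.54×10^6, f = 0.01015, h_f = 23.3 m ≈ 23.8 m ✓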